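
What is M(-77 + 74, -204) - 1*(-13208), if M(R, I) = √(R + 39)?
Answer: 13214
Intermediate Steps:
M(R, I) = √(39 + R)
M(-77 + 74, -204) - 1*(-13208) = √(39 + (-77 + 74)) - 1*(-13208) = √(39 - 3) + 13208 = √36 + 13208 = 6 + 13208 = 13214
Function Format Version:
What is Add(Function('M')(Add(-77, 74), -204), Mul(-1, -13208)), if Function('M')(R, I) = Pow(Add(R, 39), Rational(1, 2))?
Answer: 13214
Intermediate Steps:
Function('M')(R, I) = Pow(Add(39, R), Rational(1, 2))
Add(Function('M')(Add(-77, 74), -204), Mul(-1, -13208)) = Add(Pow(Add(39, Add(-77, 74)), Rational(1, 2)), Mul(-1, -13208)) = Add(Pow(Add(39, -3), Rational(1, 2)), 13208) = Add(Pow(36, Rational(1, 2)), 13208) = Add(6, 13208) = 13214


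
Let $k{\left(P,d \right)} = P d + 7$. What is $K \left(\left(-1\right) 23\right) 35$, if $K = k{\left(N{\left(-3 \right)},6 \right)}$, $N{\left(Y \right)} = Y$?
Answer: $8855$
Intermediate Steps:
$k{\left(P,d \right)} = 7 + P d$
$K = -11$ ($K = 7 - 18 = -11$)
$K \left(\left(-1\right) 23\right) 35 = - 11 \left(\left(-1\right) 23\right) 35 = \left(-11\right) \left(-23\right) 35 = 253 \cdot 35 = 8855$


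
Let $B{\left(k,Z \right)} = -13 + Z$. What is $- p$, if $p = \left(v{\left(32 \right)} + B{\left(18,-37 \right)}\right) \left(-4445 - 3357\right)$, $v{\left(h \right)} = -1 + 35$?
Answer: $-124832$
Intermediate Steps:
$v{\left(h \right)} = 34$
$p = 124832$ ($p = \left(34 - 50\right) \left(-4445 - 3357\right) = \left(34 - 50\right) \left(-7802\right) = \left(-16\right) \left(-7802\right) = 124832$)
$- p = \left(-1\right) 124832 = -124832$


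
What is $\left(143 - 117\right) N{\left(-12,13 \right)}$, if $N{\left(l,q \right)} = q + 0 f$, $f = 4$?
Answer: $338$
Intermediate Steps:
$N{\left(l,q \right)} = q$ ($N{\left(l,q \right)} = q + 0 \cdot 4 = q + 0 = q$)
$\left(143 - 117\right) N{\left(-12,13 \right)} = \left(143 - 117\right) 13 = 26 \cdot 13 = 338$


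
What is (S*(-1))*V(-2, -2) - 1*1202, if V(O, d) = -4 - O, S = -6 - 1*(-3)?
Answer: -1208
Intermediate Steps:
S = -3 (S = -6 + 3 = -3)
(S*(-1))*V(-2, -2) - 1*1202 = (-3*(-1))*(-4 - 1*(-2)) - 1*1202 = 3*(-4 + 2) - 1202 = 3*(-2) - 1202 = -6 - 1202 = -1208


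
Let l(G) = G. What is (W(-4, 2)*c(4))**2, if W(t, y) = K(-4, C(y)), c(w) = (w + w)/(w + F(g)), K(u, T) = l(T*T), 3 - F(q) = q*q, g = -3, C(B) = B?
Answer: 256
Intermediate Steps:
F(q) = 3 - q**2 (F(q) = 3 - q*q = 3 - q**2)
K(u, T) = T**2 (K(u, T) = T*T = T**2)
c(w) = 2*w/(-6 + w) (c(w) = (w + w)/(w + (3 - 1*(-3)**2)) = (2*w)/(w + (3 - 1*9)) = (2*w)/(w + (3 - 9)) = (2*w)/(w - 6) = (2*w)/(-6 + w) = 2*w/(-6 + w))
W(t, y) = y**2
(W(-4, 2)*c(4))**2 = (2**2*(2*4/(-6 + 4)))**2 = (4*(2*4/(-2)))**2 = (4*(2*4*(-1/2)))**2 = (4*(-4))**2 = (-16)**2 = 256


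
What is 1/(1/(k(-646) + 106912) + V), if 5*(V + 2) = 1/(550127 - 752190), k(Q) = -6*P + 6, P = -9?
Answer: -108075416180/216149929017 ≈ -0.50000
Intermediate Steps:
k(Q) = 60 (k(Q) = -6*(-9) + 6 = 54 + 6 = 60)
V = -2020631/1010315 (V = -2 + 1/(5*(550127 - 752190)) = -2 + (⅕)/(-202063) = -2 + (⅕)*(-1/202063) = -2 - 1/1010315 = -2020631/1010315 ≈ -2.0000)
1/(1/(k(-646) + 106912) + V) = 1/(1/(60 + 106912) - 2020631/1010315) = 1/(1/106972 - 2020631/1010315) = 1/(-216149929017/108075416180) = -108075416180/216149929017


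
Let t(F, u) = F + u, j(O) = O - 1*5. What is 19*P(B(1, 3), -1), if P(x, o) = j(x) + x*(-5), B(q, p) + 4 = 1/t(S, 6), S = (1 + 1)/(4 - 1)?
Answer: 988/5 ≈ 197.60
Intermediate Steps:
j(O) = -5 + O (j(O) = O - 5 = -5 + O)
S = ⅔ (S = 2/3 = 2*(⅓) = ⅔ ≈ 0.66667)
B(q, p) = -77/20 (B(q, p) = -4 + 1/(⅔ + 6) = -4 + 1/(20/3) = -4 + 3/20 = -77/20)
P(x, o) = -5 - 4*x (P(x, o) = (-5 + x) + x*(-5) = (-5 + x) - 5*x = -5 - 4*x)
19*P(B(1, 3), -1) = 19*(-5 - 4*(-77/20)) = 19*(-5 + 77/5) = 19*(52/5) = 988/5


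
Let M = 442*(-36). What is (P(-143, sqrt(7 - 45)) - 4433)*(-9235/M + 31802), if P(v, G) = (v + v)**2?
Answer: 3011459863709/1224 ≈ 2.4603e+9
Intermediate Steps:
M = -15912
P(v, G) = 4*v**2 (P(v, G) = (2*v)**2 = 4*v**2)
(P(-143, sqrt(7 - 45)) - 4433)*(-9235/M + 31802) = (4*(-143)**2 - 4433)*(-9235/(-15912) + 31802) = (4*20449 - 4433)*(-9235*(-1/15912) + 31802) = (81796 - 4433)*(9235/15912 + 31802) = 77363*(506042659/15912) = 3011459863709/1224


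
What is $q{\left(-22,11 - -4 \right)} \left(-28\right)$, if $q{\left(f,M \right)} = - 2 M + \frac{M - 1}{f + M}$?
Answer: $896$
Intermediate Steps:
$q{\left(f,M \right)} = - 2 M + \frac{-1 + M}{M + f}$
$q{\left(-22,11 - -4 \right)} \left(-28\right) = \frac{-1 + \left(11 - -4\right) - 2 \left(11 - -4\right)^{2} - 2 \left(11 - -4\right) \left(-22\right)}{\left(11 - -4\right) - 22} \left(-28\right) = \frac{-1 + \left(11 + 4\right) - 2 \left(11 + 4\right)^{2} - 2 \left(11 + 4\right) \left(-22\right)}{\left(11 + 4\right) - 22} \left(-28\right) = \frac{-1 + 15 - 2 \cdot 15^{2} - 30 \left(-22\right)}{15 - 22} \left(-28\right) = \frac{-1 + 15 - 450 + 660}{-7} \left(-28\right) = - \frac{-1 + 15 - 450 + 660}{7} \left(-28\right) = \left(- \frac{1}{7}\right) 224 \left(-28\right) = \left(-32\right) \left(-28\right) = 896$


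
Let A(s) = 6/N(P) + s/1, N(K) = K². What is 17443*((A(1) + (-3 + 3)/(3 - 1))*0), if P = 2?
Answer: 0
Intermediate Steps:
A(s) = 3/2 + s (A(s) = 6/(2²) + s/1 = 6/4 + s*1 = 6*(¼) + s = 3/2 + s)
17443*((A(1) + (-3 + 3)/(3 - 1))*0) = 17443*(((3/2 + 1) + (-3 + 3)/(3 - 1))*0) = 17443*((5/2 + 0/2)*0) = 17443*((5/2 + 0*(½))*0) = 17443*((5/2 + 0)*0) = 17443*((5/2)*0) = 17443*0 = 0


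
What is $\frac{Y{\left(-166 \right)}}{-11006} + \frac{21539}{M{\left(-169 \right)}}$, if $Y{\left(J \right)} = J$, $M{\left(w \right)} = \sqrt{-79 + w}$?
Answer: $\frac{83}{5503} - \frac{21539 i \sqrt{62}}{124} \approx 0.015083 - 1367.7 i$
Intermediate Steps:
$\frac{Y{\left(-166 \right)}}{-11006} + \frac{21539}{M{\left(-169 \right)}} = - \frac{166}{-11006} + \frac{21539}{\sqrt{-79 - 169}} = \left(-166\right) \left(- \frac{1}{11006}\right) + \frac{21539}{\sqrt{-248}} = \frac{83}{5503} + \frac{21539}{2 i \sqrt{62}} = \frac{83}{5503} + 21539 \left(- \frac{i \sqrt{62}}{124}\right) = \frac{83}{5503} - \frac{21539 i \sqrt{62}}{124}$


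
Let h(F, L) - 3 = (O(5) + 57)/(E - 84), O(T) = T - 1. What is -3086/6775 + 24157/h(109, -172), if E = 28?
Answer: 9164835598/724925 ≈ 12642.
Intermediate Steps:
O(T) = -1 + T
h(F, L) = 107/56 (h(F, L) = 3 + ((-1 + 5) + 57)/(28 - 84) = 3 + (4 + 57)/(-56) = 3 + 61*(-1/56) = 3 - 61/56 = 107/56)
-3086/6775 + 24157/h(109, -172) = -3086/6775 + 24157/(107/56) = -3086*1/6775 + 24157*(56/107) = -3086/6775 + 1352792/107 = 9164835598/724925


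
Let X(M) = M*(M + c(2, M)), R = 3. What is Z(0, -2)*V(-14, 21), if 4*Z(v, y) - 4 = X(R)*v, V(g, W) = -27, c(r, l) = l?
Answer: -27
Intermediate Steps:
X(M) = 2*M² (X(M) = M*(M + M) = M*(2*M) = 2*M²)
Z(v, y) = 1 + 9*v/2 (Z(v, y) = 1 + ((2*3²)*v)/4 = 1 + ((2*9)*v)/4 = 1 + (18*v)/4 = 1 + 9*v/2)
Z(0, -2)*V(-14, 21) = (1 + (9/2)*0)*(-27) = (1 + 0)*(-27) = 1*(-27) = -27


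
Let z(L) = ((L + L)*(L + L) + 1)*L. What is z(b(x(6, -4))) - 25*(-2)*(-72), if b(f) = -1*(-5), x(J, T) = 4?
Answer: -3095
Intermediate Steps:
b(f) = 5
z(L) = L*(1 + 4*L²) (z(L) = ((2*L)*(2*L) + 1)*L = (4*L² + 1)*L = (1 + 4*L²)*L = L*(1 + 4*L²))
z(b(x(6, -4))) - 25*(-2)*(-72) = (5 + 4*5³) - 25*(-2)*(-72) = (5 + 4*125) + 50*(-72) = (5 + 500) - 3600 = 505 - 3600 = -3095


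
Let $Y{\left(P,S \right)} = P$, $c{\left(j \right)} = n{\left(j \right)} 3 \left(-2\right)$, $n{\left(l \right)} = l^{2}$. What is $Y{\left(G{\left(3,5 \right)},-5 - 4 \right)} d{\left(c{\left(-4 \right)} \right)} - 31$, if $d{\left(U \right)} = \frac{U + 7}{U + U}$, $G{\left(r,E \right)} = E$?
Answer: $- \frac{5507}{192} \approx -28.682$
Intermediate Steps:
$c{\left(j \right)} = - 6 j^{2}$ ($c{\left(j \right)} = j^{2} \cdot 3 \left(-2\right) = 3 j^{2} \left(-2\right) = - 6 j^{2}$)
$d{\left(U \right)} = \frac{7 + U}{2 U}$
$Y{\left(G{\left(3,5 \right)},-5 - 4 \right)} d{\left(c{\left(-4 \right)} \right)} - 31 = 5 \frac{7 - 6 \left(-4\right)^{2}}{2 \left(- 6 \left(-4\right)^{2}\right)} - 31 = 5 \frac{7 - 96}{2 \left(\left(-6\right) 16\right)} - 31 = 5 \frac{7 - 96}{2 \left(-96\right)} - 31 = 5 \cdot \frac{1}{2} \left(- \frac{1}{96}\right) \left(-89\right) - 31 = 5 \cdot \frac{89}{192} - 31 = \frac{445}{192} - 31 = - \frac{5507}{192}$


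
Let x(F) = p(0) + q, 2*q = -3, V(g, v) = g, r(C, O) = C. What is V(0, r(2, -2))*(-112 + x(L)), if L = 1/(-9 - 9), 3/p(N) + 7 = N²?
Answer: 0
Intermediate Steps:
p(N) = 3/(-7 + N²)
q = -3/2 (q = (½)*(-3) = -3/2 ≈ -1.5000)
L = -1/18 (L = 1/(-18) = -1/18 ≈ -0.055556)
x(F) = -27/14 (x(F) = 3/(-7 + 0²) - 3/2 = 3/(-7 + 0) - 3/2 = 3/(-7) - 3/2 = 3*(-⅐) - 3/2 = -3/7 - 3/2 = -27/14)
V(0, r(2, -2))*(-112 + x(L)) = 0*(-112 - 27/14) = 0*(-1595/14) = 0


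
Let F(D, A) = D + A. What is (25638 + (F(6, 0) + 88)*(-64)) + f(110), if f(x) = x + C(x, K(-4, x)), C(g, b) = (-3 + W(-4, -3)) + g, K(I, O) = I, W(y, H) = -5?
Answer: 19834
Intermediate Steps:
F(D, A) = A + D
C(g, b) = -8 + g (C(g, b) = (-3 - 5) + g = -8 + g)
f(x) = -8 + 2*x (f(x) = x + (-8 + x) = -8 + 2*x)
(25638 + (F(6, 0) + 88)*(-64)) + f(110) = (25638 + ((0 + 6) + 88)*(-64)) + (-8 + 2*110) = (25638 + (6 + 88)*(-64)) + (-8 + 220) = (25638 + 94*(-64)) + 212 = (25638 - 6016) + 212 = 19622 + 212 = 19834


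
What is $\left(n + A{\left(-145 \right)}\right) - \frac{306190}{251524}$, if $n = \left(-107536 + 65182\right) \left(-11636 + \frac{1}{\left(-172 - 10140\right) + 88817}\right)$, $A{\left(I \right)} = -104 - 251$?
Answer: $\frac{99299829713291783}{201488690} \approx 4.9283 \cdot 10^{8}$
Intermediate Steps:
$A{\left(I \right)} = -355$
$n = \frac{38689708917366}{78505}$ ($n = - 42354 \left(-11636 + \frac{1}{\left(-172 - 10140\right) + 88817}\right) = - 42354 \left(-11636 + \frac{1}{-10312 + 88817}\right) = - 42354 \left(-11636 + \frac{1}{78505}\right) = \left(-42354\right) \left(- \frac{913484179}{78505}\right) = \frac{38689708917366}{78505} \approx 4.9283 \cdot 10^{8}$)
$\left(n + A{\left(-145 \right)}\right) - \frac{306190}{251524} = \left(\frac{38689708917366}{78505} - 355\right) - \frac{306190}{251524} = \frac{38689681048091}{78505} - \frac{153095}{125762} = \frac{99299829713291783}{201488690}$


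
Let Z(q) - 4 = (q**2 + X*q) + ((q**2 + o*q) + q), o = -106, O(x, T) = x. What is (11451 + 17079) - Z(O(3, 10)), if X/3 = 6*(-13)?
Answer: 29525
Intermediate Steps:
X = -234 (X = 3*(6*(-13)) = 3*(-78) = -234)
Z(q) = 4 - 339*q + 2*q**2 (Z(q) = 4 + ((q**2 - 234*q) + ((q**2 - 106*q) + q)) = 4 + ((q**2 - 234*q) + (q**2 - 105*q)) = 4 + (-339*q + 2*q**2) = 4 - 339*q + 2*q**2)
(11451 + 17079) - Z(O(3, 10)) = (11451 + 17079) - (4 - 339*3 + 2*3**2) = 28530 - (4 - 1017 + 2*9) = 28530 - (4 - 1017 + 18) = 28530 - 1*(-995) = 28530 + 995 = 29525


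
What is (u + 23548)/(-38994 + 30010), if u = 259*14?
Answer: -13587/4492 ≈ -3.0247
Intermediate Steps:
u = 3626
(u + 23548)/(-38994 + 30010) = (3626 + 23548)/(-38994 + 30010) = 27174/(-8984) = 27174*(-1/8984) = -13587/4492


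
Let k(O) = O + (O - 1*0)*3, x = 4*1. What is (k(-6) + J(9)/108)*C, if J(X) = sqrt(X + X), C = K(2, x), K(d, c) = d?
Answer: -48 + sqrt(2)/18 ≈ -47.921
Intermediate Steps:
x = 4
C = 2
J(X) = sqrt(2)*sqrt(X) (J(X) = sqrt(2*X) = sqrt(2)*sqrt(X))
k(O) = 4*O (k(O) = O + (O + 0)*3 = O + O*3 = O + 3*O = 4*O)
(k(-6) + J(9)/108)*C = (4*(-6) + (sqrt(2)*sqrt(9))/108)*2 = (-24 + (sqrt(2)*3)*(1/108))*2 = (-24 + (3*sqrt(2))*(1/108))*2 = (-24 + sqrt(2)/36)*2 = -48 + sqrt(2)/18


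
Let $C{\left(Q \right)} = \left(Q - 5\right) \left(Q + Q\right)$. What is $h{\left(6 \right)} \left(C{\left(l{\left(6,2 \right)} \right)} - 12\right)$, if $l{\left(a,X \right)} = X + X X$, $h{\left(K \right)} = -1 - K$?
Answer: $0$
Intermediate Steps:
$l{\left(a,X \right)} = X + X^{2}$
$C{\left(Q \right)} = 2 Q \left(-5 + Q\right)$ ($C{\left(Q \right)} = \left(-5 + Q\right) 2 Q = 2 Q \left(-5 + Q\right)$)
$h{\left(6 \right)} \left(C{\left(l{\left(6,2 \right)} \right)} - 12\right) = \left(-1 - 6\right) \left(2 \cdot 2 \left(1 + 2\right) \left(-5 + 2 \left(1 + 2\right)\right) - 12\right) = \left(-1 - 6\right) \left(2 \cdot 2 \cdot 3 \left(-5 + 2 \cdot 3\right) - 12\right) = - 7 \left(2 \cdot 6 \left(-5 + 6\right) - 12\right) = - 7 \left(2 \cdot 6 \cdot 1 - 12\right) = - 7 \left(12 - 12\right) = \left(-7\right) 0 = 0$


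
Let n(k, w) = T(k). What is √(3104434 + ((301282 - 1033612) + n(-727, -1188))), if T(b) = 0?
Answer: 2*√593026 ≈ 1540.2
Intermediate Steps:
n(k, w) = 0
√(3104434 + ((301282 - 1033612) + n(-727, -1188))) = √(3104434 + ((301282 - 1033612) + 0)) = √(3104434 + (-732330 + 0)) = √(3104434 - 732330) = √2372104 = 2*√593026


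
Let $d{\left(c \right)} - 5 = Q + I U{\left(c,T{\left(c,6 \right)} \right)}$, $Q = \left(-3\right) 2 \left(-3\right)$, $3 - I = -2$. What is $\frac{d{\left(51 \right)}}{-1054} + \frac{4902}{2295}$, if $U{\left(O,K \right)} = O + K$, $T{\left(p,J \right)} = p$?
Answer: $\frac{77323}{47430} \approx 1.6303$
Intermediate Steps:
$I = 5$ ($I = 3 - -2 = 3 + 2 = 5$)
$Q = 18$ ($Q = \left(-6\right) \left(-3\right) = 18$)
$U{\left(O,K \right)} = K + O$
$d{\left(c \right)} = 23 + 10 c$ ($d{\left(c \right)} = 5 + \left(18 + 5 \left(c + c\right)\right) = 5 + \left(18 + 5 \cdot 2 c\right) = 5 + \left(18 + 10 c\right) = 23 + 10 c$)
$\frac{d{\left(51 \right)}}{-1054} + \frac{4902}{2295} = \frac{23 + 10 \cdot 51}{-1054} + \frac{4902}{2295} = \left(23 + 510\right) \left(- \frac{1}{1054}\right) + 4902 \cdot \frac{1}{2295} = 533 \left(- \frac{1}{1054}\right) + \frac{1634}{765} = - \frac{533}{1054} + \frac{1634}{765} = \frac{77323}{47430}$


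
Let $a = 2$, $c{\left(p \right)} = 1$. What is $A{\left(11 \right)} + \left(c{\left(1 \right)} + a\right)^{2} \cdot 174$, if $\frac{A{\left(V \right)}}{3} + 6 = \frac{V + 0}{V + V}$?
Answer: $\frac{3099}{2} \approx 1549.5$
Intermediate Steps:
$A{\left(V \right)} = - \frac{33}{2}$ ($A{\left(V \right)} = -18 + 3 \frac{V + 0}{V + V} = -18 + 3 \frac{V}{2 V} = -18 + 3 V \frac{1}{2 V} = -18 + 3 \cdot \frac{1}{2} = -18 + \frac{3}{2} = - \frac{33}{2}$)
$A{\left(11 \right)} + \left(c{\left(1 \right)} + a\right)^{2} \cdot 174 = - \frac{33}{2} + \left(1 + 2\right)^{2} \cdot 174 = - \frac{33}{2} + 3^{2} \cdot 174 = - \frac{33}{2} + 9 \cdot 174 = - \frac{33}{2} + 1566 = \frac{3099}{2}$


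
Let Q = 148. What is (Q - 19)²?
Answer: 16641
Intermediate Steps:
(Q - 19)² = (148 - 19)² = 129² = 16641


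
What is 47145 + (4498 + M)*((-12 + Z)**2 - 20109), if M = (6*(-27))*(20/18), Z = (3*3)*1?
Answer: -86744655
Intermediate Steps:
Z = 9 (Z = 9*1 = 9)
M = -180 (M = -3240/18 = -162*10/9 = -180)
47145 + (4498 + M)*((-12 + Z)**2 - 20109) = 47145 + (4498 - 180)*((-12 + 9)**2 - 20109) = 47145 + 4318*((-3)**2 - 20109) = 47145 + 4318*(9 - 20109) = 47145 + 4318*(-20100) = 47145 - 86791800 = -86744655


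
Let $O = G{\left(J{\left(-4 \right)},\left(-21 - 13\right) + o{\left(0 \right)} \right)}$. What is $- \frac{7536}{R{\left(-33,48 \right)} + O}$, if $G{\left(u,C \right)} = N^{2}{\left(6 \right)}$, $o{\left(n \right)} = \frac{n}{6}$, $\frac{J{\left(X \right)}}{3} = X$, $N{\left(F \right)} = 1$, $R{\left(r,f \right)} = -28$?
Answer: $\frac{2512}{9} \approx 279.11$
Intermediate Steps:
$J{\left(X \right)} = 3 X$
$o{\left(n \right)} = \frac{n}{6}$ ($o{\left(n \right)} = n \frac{1}{6} = \frac{n}{6}$)
$G{\left(u,C \right)} = 1$ ($G{\left(u,C \right)} = 1^{2} = 1$)
$O = 1$
$- \frac{7536}{R{\left(-33,48 \right)} + O} = - \frac{7536}{-28 + 1} = - \frac{7536}{-27} = \left(-7536\right) \left(- \frac{1}{27}\right) = \frac{2512}{9}$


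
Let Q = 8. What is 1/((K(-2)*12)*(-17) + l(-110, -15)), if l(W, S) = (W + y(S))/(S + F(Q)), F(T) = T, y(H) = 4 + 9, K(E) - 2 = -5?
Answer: 7/4381 ≈ 0.0015978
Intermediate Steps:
K(E) = -3 (K(E) = 2 - 5 = -3)
y(H) = 13
l(W, S) = (13 + W)/(8 + S) (l(W, S) = (W + 13)/(S + 8) = (13 + W)/(8 + S))
1/((K(-2)*12)*(-17) + l(-110, -15)) = 1/(-3*12*(-17) + (13 - 110)/(8 - 15)) = 1/(-36*(-17) - 97/(-7)) = 1/(612 - 1/7*(-97)) = 1/(612 + 97/7) = 1/(4381/7) = 7/4381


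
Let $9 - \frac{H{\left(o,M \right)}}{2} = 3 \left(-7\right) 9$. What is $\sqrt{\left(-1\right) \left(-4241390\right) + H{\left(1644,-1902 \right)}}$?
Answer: $\sqrt{4241786} \approx 2059.6$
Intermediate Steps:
$H{\left(o,M \right)} = 396$ ($H{\left(o,M \right)} = 18 - 2 \cdot 3 \left(-7\right) 9 = 18 - 2 \left(\left(-21\right) 9\right) = 18 - -378 = 18 + 378 = 396$)
$\sqrt{\left(-1\right) \left(-4241390\right) + H{\left(1644,-1902 \right)}} = \sqrt{\left(-1\right) \left(-4241390\right) + 396} = \sqrt{4241390 + 396} = \sqrt{4241786}$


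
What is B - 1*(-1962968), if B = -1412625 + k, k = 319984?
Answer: 870327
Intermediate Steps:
B = -1092641 (B = -1412625 + 319984 = -1092641)
B - 1*(-1962968) = -1092641 - 1*(-1962968) = -1092641 + 1962968 = 870327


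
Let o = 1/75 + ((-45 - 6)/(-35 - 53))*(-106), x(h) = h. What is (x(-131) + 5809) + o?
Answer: 18534719/3300 ≈ 5616.6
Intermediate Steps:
o = -202681/3300 (o = 1/75 - 51/(-88)*(-106) = 1/75 - 51*(-1/88)*(-106) = 1/75 + (51/88)*(-106) = 1/75 - 2703/44 = -202681/3300 ≈ -61.418)
(x(-131) + 5809) + o = (-131 + 5809) - 202681/3300 = 5678 - 202681/3300 = 18534719/3300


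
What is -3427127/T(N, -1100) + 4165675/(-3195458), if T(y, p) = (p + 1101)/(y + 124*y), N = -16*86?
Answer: 1883613346932386325/3195458 ≈ 5.8947e+11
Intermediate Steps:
N = -1376
T(y, p) = (1101 + p)/(125*y) (T(y, p) = (1101 + p)/((125*y)) = (1101 + p)*(1/(125*y)) = (1101 + p)/(125*y))
-3427127/T(N, -1100) + 4165675/(-3195458) = -3427127*(-172000/(1101 - 1100)) + 4165675/(-3195458) = -3427127/((1/125)*(-1/1376)*1) + 4165675*(-1/3195458) = -3427127/(-1/172000) - 4165675/3195458 = -3427127*(-172000) - 4165675/3195458 = 589465844000 - 4165675/3195458 = 1883613346932386325/3195458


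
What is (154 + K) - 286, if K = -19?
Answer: -151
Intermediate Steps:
(154 + K) - 286 = (154 - 19) - 286 = 135 - 286 = -151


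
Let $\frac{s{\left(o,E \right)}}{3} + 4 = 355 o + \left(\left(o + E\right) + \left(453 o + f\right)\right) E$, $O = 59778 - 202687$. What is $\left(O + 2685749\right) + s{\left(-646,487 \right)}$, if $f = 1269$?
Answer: $-424067570$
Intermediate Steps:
$O = -142909$
$s{\left(o,E \right)} = -12 + 1065 o + 3 E \left(1269 + E + 454 o\right)$ ($s{\left(o,E \right)} = -12 + 3 \left(355 o + \left(\left(o + E\right) + \left(453 o + 1269\right)\right) E\right) = -12 + 3 \left(355 o + \left(\left(E + o\right) + \left(1269 + 453 o\right)\right) E\right) = -12 + 3 \left(355 o + \left(1269 + E + 454 o\right) E\right) = -12 + 3 \left(355 o + E \left(1269 + E + 454 o\right)\right) = -12 + \left(1065 o + 3 E \left(1269 + E + 454 o\right)\right) = -12 + 1065 o + 3 E \left(1269 + E + 454 o\right)$)
$\left(O + 2685749\right) + s{\left(-646,487 \right)} = \left(-142909 + 2685749\right) + \left(-12 + 3 \cdot 487^{2} + 1065 \left(-646\right) + 3807 \cdot 487 + 1362 \cdot 487 \left(-646\right)\right) = 2542840 - 426610410 = -424067570$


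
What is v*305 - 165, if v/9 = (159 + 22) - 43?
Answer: 378645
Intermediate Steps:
v = 1242 (v = 9*((159 + 22) - 43) = 9*(181 - 43) = 9*138 = 1242)
v*305 - 165 = 1242*305 - 165 = 378810 - 165 = 378645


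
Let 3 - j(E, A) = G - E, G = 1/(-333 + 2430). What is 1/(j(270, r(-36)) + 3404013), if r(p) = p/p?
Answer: 2097/7138787741 ≈ 2.9375e-7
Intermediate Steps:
r(p) = 1
G = 1/2097 ≈ 0.00047687
j(E, A) = 6290/2097 + E (j(E, A) = 3 - (1/2097 - E) = 3 + (-1/2097 + E) = 6290/2097 + E)
1/(j(270, r(-36)) + 3404013) = 1/((6290/2097 + 270) + 3404013) = 1/(572480/2097 + 3404013) = 1/(7138787741/2097) = 2097/7138787741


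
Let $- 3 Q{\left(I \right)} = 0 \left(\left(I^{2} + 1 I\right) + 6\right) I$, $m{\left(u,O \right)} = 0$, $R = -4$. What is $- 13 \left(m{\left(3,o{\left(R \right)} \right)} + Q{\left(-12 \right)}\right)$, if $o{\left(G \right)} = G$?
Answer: $0$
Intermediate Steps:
$Q{\left(I \right)} = 0$ ($Q{\left(I \right)} = - \frac{0 \left(\left(I^{2} + 1 I\right) + 6\right) I}{3} = - \frac{0 \left(\left(I^{2} + I\right) + 6\right) I}{3} = - \frac{0 \left(\left(I + I^{2}\right) + 6\right) I}{3} = - \frac{0 \left(6 + I + I^{2}\right) I}{3} = - \frac{0 I}{3} = \left(- \frac{1}{3}\right) 0 = 0$)
$- 13 \left(m{\left(3,o{\left(R \right)} \right)} + Q{\left(-12 \right)}\right) = - 13 \left(0 + 0\right) = \left(-13\right) 0 = 0$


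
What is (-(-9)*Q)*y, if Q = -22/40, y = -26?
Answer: 1287/10 ≈ 128.70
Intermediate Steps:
Q = -11/20 (Q = -22*1/40 = -11/20 ≈ -0.55000)
(-(-9)*Q)*y = -(-9)*(-11)/20*(-26) = -9*11/20*(-26) = -99/20*(-26) = 1287/10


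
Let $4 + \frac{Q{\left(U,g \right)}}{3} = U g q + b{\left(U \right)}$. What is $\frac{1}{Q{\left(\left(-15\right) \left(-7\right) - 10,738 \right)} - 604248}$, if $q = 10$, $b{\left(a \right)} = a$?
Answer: $\frac{1}{1499325} \approx 6.6697 \cdot 10^{-7}$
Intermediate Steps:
$Q{\left(U,g \right)} = -12 + 3 U + 30 U g$ ($Q{\left(U,g \right)} = -12 + 3 \left(U g 10 + U\right) = -12 + 3 \left(10 U g + U\right) = -12 + 3 \left(U + 10 U g\right) = -12 + \left(3 U + 30 U g\right) = -12 + 3 U + 30 U g$)
$\frac{1}{Q{\left(\left(-15\right) \left(-7\right) - 10,738 \right)} - 604248} = \frac{1}{\left(-12 + 3 \left(\left(-15\right) \left(-7\right) - 10\right) + 30 \left(\left(-15\right) \left(-7\right) - 10\right) 738\right) - 604248} = \frac{1}{\left(-12 + 3 \left(105 - 10\right) + 30 \left(105 - 10\right) 738\right) - 604248} = \frac{1}{\left(-12 + 3 \cdot 95 + 30 \cdot 95 \cdot 738\right) - 604248} = \frac{1}{\left(-12 + 285 + 2103300\right) - 604248} = \frac{1}{2103573 - 604248} = \frac{1}{1499325}$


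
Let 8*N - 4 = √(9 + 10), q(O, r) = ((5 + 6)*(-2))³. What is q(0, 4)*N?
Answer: -5324 - 1331*√19 ≈ -11126.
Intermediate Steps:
q(O, r) = -10648 (q(O, r) = (11*(-2))³ = (-22)³ = -10648)
N = ½ + √19/8 (N = ½ + √(9 + 10)/8 = ½ + √19/8 ≈ 1.0449)
q(0, 4)*N = -10648*(½ + √19/8) = -5324 - 1331*√19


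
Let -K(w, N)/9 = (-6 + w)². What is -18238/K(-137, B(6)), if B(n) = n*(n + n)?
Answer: 1658/16731 ≈ 0.099097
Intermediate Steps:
B(n) = 2*n² (B(n) = n*(2*n) = 2*n²)
K(w, N) = -9*(-6 + w)²
-18238/K(-137, B(6)) = -18238*(-1/(9*(-6 - 137)²)) = -18238/((-9*(-143)²)) = -18238/((-9*20449)) = -18238/(-184041) = -18238*(-1/184041) = 1658/16731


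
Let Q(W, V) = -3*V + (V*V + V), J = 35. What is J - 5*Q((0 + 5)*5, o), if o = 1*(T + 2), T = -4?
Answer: -5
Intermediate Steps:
o = -2 (o = 1*(-4 + 2) = 1*(-2) = -2)
Q(W, V) = V² - 2*V (Q(W, V) = -3*V + (V² + V) = -3*V + (V + V²) = V² - 2*V)
J - 5*Q((0 + 5)*5, o) = 35 - (-10)*(-2 - 2) = 35 - (-10)*(-4) = 35 - 5*8 = 35 - 40 = -5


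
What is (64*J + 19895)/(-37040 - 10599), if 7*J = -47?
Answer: -136257/333473 ≈ -0.40860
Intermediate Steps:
J = -47/7 (J = (1/7)*(-47) = -47/7 ≈ -6.7143)
(64*J + 19895)/(-37040 - 10599) = (64*(-47/7) + 19895)/(-37040 - 10599) = (-3008/7 + 19895)/(-47639) = (136257/7)*(-1/47639) = -136257/333473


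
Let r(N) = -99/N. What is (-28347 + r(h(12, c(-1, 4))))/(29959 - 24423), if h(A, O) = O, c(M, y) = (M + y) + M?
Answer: -56793/11072 ≈ -5.1294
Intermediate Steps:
c(M, y) = y + 2*M
(-28347 + r(h(12, c(-1, 4))))/(29959 - 24423) = (-28347 - 99/(4 + 2*(-1)))/(29959 - 24423) = (-28347 - 99/(4 - 2))/5536 = (-28347 - 99/2)*(1/5536) = -56793/2*1/5536 = -56793/11072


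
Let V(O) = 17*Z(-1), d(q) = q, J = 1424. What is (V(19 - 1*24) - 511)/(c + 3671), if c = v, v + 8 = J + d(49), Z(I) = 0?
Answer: -511/5136 ≈ -0.099494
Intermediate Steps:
v = 1465 (v = -8 + (1424 + 49) = -8 + 1473 = 1465)
V(O) = 0 (V(O) = 17*0 = 0)
c = 1465
(V(19 - 1*24) - 511)/(c + 3671) = (0 - 511)/(1465 + 3671) = -511/5136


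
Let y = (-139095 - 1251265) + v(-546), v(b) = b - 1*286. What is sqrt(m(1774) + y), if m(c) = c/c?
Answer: I*sqrt(1391191) ≈ 1179.5*I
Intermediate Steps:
v(b) = -286 + b (v(b) = b - 286 = -286 + b)
m(c) = 1
y = -1391192 (y = (-139095 - 1251265) + (-286 - 546) = -1390360 - 832 = -1391192)
sqrt(m(1774) + y) = sqrt(1 - 1391192) = sqrt(-1391191) = I*sqrt(1391191)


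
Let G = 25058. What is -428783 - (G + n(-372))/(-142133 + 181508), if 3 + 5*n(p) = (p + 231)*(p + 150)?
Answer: -84416809714/196875 ≈ -4.2878e+5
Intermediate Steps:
n(p) = -⅗ + (150 + p)*(231 + p)/5 (n(p) = -⅗ + ((p + 231)*(p + 150))/5 = -⅗ + ((231 + p)*(150 + p))/5 = -⅗ + ((150 + p)*(231 + p))/5 = -⅗ + (150 + p)*(231 + p)/5)
-428783 - (G + n(-372))/(-142133 + 181508) = -428783 - (25058 + (34647/5 + (⅕)*(-372)² + (381/5)*(-372)))/(-142133 + 181508) = -428783 - (25058 + (34647/5 + (⅕)*138384 - 141732/5))/39375 = -428783 - (25058 + (34647/5 + 138384/5 - 141732/5))/39375 = -428783 - (25058 + 31299/5)/39375 = -428783 - 156589/(5*39375) = -428783 - 1*156589/196875 = -428783 - 156589/196875 = -84416809714/196875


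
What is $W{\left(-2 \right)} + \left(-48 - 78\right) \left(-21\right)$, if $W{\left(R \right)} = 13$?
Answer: $2659$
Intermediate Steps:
$W{\left(-2 \right)} + \left(-48 - 78\right) \left(-21\right) = 13 + \left(-48 - 78\right) \left(-21\right) = 13 - -2646 = 13 + 2646 = 2659$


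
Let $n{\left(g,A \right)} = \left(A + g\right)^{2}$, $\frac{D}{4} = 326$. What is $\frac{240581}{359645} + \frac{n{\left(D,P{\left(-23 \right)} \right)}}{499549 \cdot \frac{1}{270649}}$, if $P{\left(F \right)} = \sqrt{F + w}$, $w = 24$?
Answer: $\frac{15069856148027554}{16332754555} \approx 9.2268 \cdot 10^{5}$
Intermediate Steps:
$P{\left(F \right)} = \sqrt{24 + F}$ ($P{\left(F \right)} = \sqrt{F + 24} = \sqrt{24 + F}$)
$D = 1304$ ($D = 4 \cdot 326 = 1304$)
$\frac{240581}{359645} + \frac{n{\left(D,P{\left(-23 \right)} \right)}}{499549 \cdot \frac{1}{270649}} = \frac{240581}{359645} + \frac{\left(\sqrt{24 - 23} + 1304\right)^{2}}{499549 \cdot \frac{1}{270649}} = 240581 \cdot \frac{1}{359645} + \frac{\left(\sqrt{1} + 1304\right)^{2}}{499549 \cdot \frac{1}{270649}} = \frac{21871}{32695} + \frac{\left(1 + 1304\right)^{2}}{\frac{499549}{270649}} = \frac{21871}{32695} + 1305^{2} \cdot \frac{270649}{499549} = \frac{21871}{32695} + 1703025 \cdot \frac{270649}{499549} = \frac{21871}{32695} + \frac{460922013225}{499549} = \frac{15069856148027554}{16332754555}$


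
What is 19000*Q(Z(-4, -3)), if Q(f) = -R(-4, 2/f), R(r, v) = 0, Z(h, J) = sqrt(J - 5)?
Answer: 0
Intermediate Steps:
Z(h, J) = sqrt(-5 + J)
Q(f) = 0 (Q(f) = -1*0 = 0)
19000*Q(Z(-4, -3)) = 19000*0 = 0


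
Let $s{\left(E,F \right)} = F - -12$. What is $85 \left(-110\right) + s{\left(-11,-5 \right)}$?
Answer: $-9343$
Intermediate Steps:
$s{\left(E,F \right)} = 12 + F$ ($s{\left(E,F \right)} = F + 12 = 12 + F$)
$85 \left(-110\right) + s{\left(-11,-5 \right)} = 85 \left(-110\right) + \left(12 - 5\right) = -9350 + 7 = -9343$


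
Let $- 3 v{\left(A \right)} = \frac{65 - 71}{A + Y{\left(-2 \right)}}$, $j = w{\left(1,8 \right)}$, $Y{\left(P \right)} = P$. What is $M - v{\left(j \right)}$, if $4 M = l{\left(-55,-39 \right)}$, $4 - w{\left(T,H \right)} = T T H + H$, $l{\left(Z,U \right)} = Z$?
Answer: $- \frac{381}{28} \approx -13.607$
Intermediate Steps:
$w{\left(T,H \right)} = 4 - H - H T^{2}$ ($w{\left(T,H \right)} = 4 - \left(T T H + H\right) = 4 - \left(T^{2} H + H\right) = 4 - \left(H T^{2} + H\right) = 4 - \left(H + H T^{2}\right) = 4 - H - H T^{2}$)
$j = -12$ ($j = 4 - 8 - 8 \cdot 1^{2} = 4 - 8 - 8 \cdot 1 = 4 - 8 - 8 = -12$)
$M = - \frac{55}{4}$ ($M = \frac{1}{4} \left(-55\right) = - \frac{55}{4} \approx -13.75$)
$v{\left(A \right)} = \frac{2}{-2 + A}$ ($v{\left(A \right)} = - \frac{\left(65 - 71\right) \frac{1}{A - 2}}{3} = - \frac{\left(-6\right) \frac{1}{-2 + A}}{3} = \frac{2}{-2 + A}$)
$M - v{\left(j \right)} = - \frac{55}{4} - \frac{2}{-2 - 12} = - \frac{55}{4} - \frac{2}{-14} = - \frac{55}{4} - 2 \left(- \frac{1}{14}\right) = - \frac{55}{4} - - \frac{1}{7} = - \frac{55}{4} + \frac{1}{7} = - \frac{381}{28}$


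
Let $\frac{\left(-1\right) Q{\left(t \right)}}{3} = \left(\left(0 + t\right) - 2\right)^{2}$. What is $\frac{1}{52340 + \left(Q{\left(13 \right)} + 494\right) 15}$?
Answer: $\frac{1}{54305} \approx 1.8415 \cdot 10^{-5}$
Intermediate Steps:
$Q{\left(t \right)} = - 3 \left(-2 + t\right)^{2}$ ($Q{\left(t \right)} = - 3 \left(\left(0 + t\right) - 2\right)^{2} = - 3 \left(t - 2\right)^{2} = - 3 \left(-2 + t\right)^{2}$)
$\frac{1}{52340 + \left(Q{\left(13 \right)} + 494\right) 15} = \frac{1}{52340 + \left(- 3 \left(-2 + 13\right)^{2} + 494\right) 15} = \frac{1}{52340 + \left(- 3 \cdot 11^{2} + 494\right) 15} = \frac{1}{52340 + \left(\left(-3\right) 121 + 494\right) 15} = \frac{1}{52340 + \left(-363 + 494\right) 15} = \frac{1}{52340 + 131 \cdot 15} = \frac{1}{52340 + 1965} = \frac{1}{54305}$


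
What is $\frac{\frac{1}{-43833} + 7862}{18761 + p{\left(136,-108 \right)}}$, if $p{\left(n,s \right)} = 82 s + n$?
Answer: $\frac{344615045}{440127153} \approx 0.78299$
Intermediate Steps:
$p{\left(n,s \right)} = n + 82 s$
$\frac{\frac{1}{-43833} + 7862}{18761 + p{\left(136,-108 \right)}} = \frac{\frac{1}{-43833} + 7862}{18761 + \left(136 + 82 \left(-108\right)\right)} = \frac{- \frac{1}{43833} + 7862}{18761 + \left(136 - 8856\right)} = \frac{344615045}{43833 \left(18761 - 8720\right)} = \frac{344615045}{43833 \cdot 10041} = \frac{344615045}{43833} \cdot \frac{1}{10041} = \frac{344615045}{440127153}$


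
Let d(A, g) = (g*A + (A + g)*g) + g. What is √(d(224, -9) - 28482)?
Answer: I*√32442 ≈ 180.12*I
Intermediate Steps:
d(A, g) = g + A*g + g*(A + g) (d(A, g) = (A*g + g*(A + g)) + g = g + A*g + g*(A + g))
√(d(224, -9) - 28482) = √(-9*(1 - 9 + 2*224) - 28482) = √(-9*(1 - 9 + 448) - 28482) = √(-9*440 - 28482) = √(-3960 - 28482) = √(-32442) = I*√32442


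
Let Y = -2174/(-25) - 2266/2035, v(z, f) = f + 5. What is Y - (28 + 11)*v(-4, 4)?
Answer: -245267/925 ≈ -265.15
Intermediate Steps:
v(z, f) = 5 + f
Y = 79408/925 (Y = -2174*(-1/25) - 2266*1/2035 = 2174/25 - 206/185 = 79408/925 ≈ 85.846)
Y - (28 + 11)*v(-4, 4) = 79408/925 - (28 + 11)*(5 + 4) = 79408/925 - 39*9 = 79408/925 - 1*351 = 79408/925 - 351 = -245267/925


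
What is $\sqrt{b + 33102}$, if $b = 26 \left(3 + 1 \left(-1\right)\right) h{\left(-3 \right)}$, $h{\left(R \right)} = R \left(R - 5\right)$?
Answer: $5 \sqrt{1374} \approx 185.34$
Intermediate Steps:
$h{\left(R \right)} = R \left(-5 + R\right)$
$b = 1248$ ($b = 26 \left(3 + 1 \left(-1\right)\right) \left(- 3 \left(-5 - 3\right)\right) = 26 \left(3 - 1\right) \left(\left(-3\right) \left(-8\right)\right) = 26 \cdot 2 \cdot 24 = 52 \cdot 24 = 1248$)
$\sqrt{b + 33102} = \sqrt{1248 + 33102} = \sqrt{34350} = 5 \sqrt{1374}$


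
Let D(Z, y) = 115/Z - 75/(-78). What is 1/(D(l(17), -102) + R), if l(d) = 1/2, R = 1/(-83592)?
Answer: 1086696/250984967 ≈ 0.0043297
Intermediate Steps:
R = -1/83592 ≈ -1.1963e-5
l(d) = ½
D(Z, y) = 25/26 + 115/Z (D(Z, y) = 115/Z - 75*(-1/78) = 115/Z + 25/26 = 25/26 + 115/Z)
1/(D(l(17), -102) + R) = 1/((25/26 + 115/(½)) - 1/83592) = 1/((25/26 + 115*2) - 1/83592) = 1/((25/26 + 230) - 1/83592) = 1/(6005/26 - 1/83592) = 1/(250984967/1086696) = 1086696/250984967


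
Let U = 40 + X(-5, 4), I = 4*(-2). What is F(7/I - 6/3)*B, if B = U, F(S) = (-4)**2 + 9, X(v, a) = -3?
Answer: 925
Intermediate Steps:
I = -8
F(S) = 25 (F(S) = 16 + 9 = 25)
U = 37 (U = 40 - 3 = 37)
B = 37
F(7/I - 6/3)*B = 25*37 = 925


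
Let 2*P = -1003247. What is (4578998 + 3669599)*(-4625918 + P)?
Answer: -84590046868551/2 ≈ -4.2295e+13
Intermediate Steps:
P = -1003247/2 (P = (½)*(-1003247) = -1003247/2 ≈ -5.0162e+5)
(4578998 + 3669599)*(-4625918 + P) = (4578998 + 3669599)*(-4625918 - 1003247/2) = 8248597*(-10255083/2) = -84590046868551/2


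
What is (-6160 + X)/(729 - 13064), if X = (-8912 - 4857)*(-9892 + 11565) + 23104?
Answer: 23018593/12335 ≈ 1866.1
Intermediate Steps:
X = -23012433 (X = -13769*1673 + 23104 = -23035537 + 23104 = -23012433)
(-6160 + X)/(729 - 13064) = (-6160 - 23012433)/(729 - 13064) = -23018593/(-12335) = -23018593*(-1/12335) = 23018593/12335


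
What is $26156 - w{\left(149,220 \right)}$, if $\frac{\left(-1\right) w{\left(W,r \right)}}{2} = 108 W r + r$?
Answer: $7107076$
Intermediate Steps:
$w{\left(W,r \right)} = - 2 r - 216 W r$ ($w{\left(W,r \right)} = - 2 \left(108 W r + r\right) = - 2 \left(r + 108 W r\right) = - 2 r - 216 W r$)
$26156 - w{\left(149,220 \right)} = 26156 - \left(-2\right) 220 \left(1 + 108 \cdot 149\right) = 26156 - \left(-2\right) 220 \left(1 + 16092\right) = 26156 - \left(-2\right) 220 \cdot 16093 = 26156 - -7080920 = 26156 + 7080920 = 7107076$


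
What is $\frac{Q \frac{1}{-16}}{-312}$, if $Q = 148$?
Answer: $\frac{37}{1248} \approx 0.029647$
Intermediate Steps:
$\frac{Q \frac{1}{-16}}{-312} = \frac{148 \frac{1}{-16}}{-312} = 148 \left(- \frac{1}{16}\right) \left(- \frac{1}{312}\right) = \left(- \frac{37}{4}\right) \left(- \frac{1}{312}\right) = \frac{37}{1248}$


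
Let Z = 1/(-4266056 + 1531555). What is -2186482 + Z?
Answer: -5978937215483/2734501 ≈ -2.1865e+6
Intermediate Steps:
Z = -1/2734501 (Z = 1/(-2734501) = -1/2734501 ≈ -3.6570e-7)
-2186482 + Z = -2186482 - 1/2734501 = -5978937215483/2734501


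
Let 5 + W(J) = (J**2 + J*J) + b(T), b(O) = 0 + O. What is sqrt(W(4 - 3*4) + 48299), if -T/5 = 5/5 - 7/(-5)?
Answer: sqrt(48410) ≈ 220.02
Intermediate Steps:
T = -12 (T = -5*(5/5 - 7/(-5)) = -5*(5*(1/5) - 7*(-1/5)) = -5*(1 + 7/5) = -5*12/5 = -12)
b(O) = O
W(J) = -17 + 2*J**2 (W(J) = -5 + ((J**2 + J*J) - 12) = -5 + ((J**2 + J**2) - 12) = -5 + (2*J**2 - 12) = -5 + (-12 + 2*J**2) = -17 + 2*J**2)
sqrt(W(4 - 3*4) + 48299) = sqrt((-17 + 2*(4 - 3*4)**2) + 48299) = sqrt((-17 + 2*(4 - 12)**2) + 48299) = sqrt((-17 + 2*(-8)**2) + 48299) = sqrt((-17 + 2*64) + 48299) = sqrt((-17 + 128) + 48299) = sqrt(111 + 48299) = sqrt(48410)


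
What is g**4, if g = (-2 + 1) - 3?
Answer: 256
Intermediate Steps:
g = -4 (g = -1 - 3 = -4)
g**4 = (-4)**4 = 256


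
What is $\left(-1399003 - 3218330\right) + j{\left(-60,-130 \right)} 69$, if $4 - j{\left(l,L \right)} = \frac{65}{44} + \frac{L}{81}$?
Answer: $- \frac{5485053251}{1188} \approx -4.617 \cdot 10^{6}$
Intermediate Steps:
$j{\left(l,L \right)} = \frac{111}{44} - \frac{L}{81}$ ($j{\left(l,L \right)} = 4 - \left(\frac{65}{44} + \frac{L}{81}\right) = \frac{111}{44} - \frac{L}{81}$)
$\left(-1399003 - 3218330\right) + j{\left(-60,-130 \right)} 69 = \left(-1399003 - 3218330\right) + \left(\frac{111}{44} - - \frac{130}{81}\right) 69 = -4617333 + \left(\frac{111}{44} + \frac{130}{81}\right) 69 = -4617333 + \frac{14711}{3564} \cdot 69 = -4617333 + \frac{338353}{1188} = - \frac{5485053251}{1188}$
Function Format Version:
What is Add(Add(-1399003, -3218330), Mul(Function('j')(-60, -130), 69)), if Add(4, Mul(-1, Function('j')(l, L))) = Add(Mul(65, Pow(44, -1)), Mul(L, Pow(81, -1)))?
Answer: Rational(-5485053251, 1188) ≈ -4.6170e+6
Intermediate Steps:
Function('j')(l, L) = Add(Rational(111, 44), Mul(Rational(-1, 81), L)) (Function('j')(l, L) = Add(4, Mul(-1, Add(Mul(65, Pow(44, -1)), Mul(L, Pow(81, -1))))) = Add(4, Mul(-1, Add(Mul(65, Rational(1, 44)), Mul(L, Rational(1, 81))))) = Add(4, Mul(-1, Add(Rational(65, 44), Mul(Rational(1, 81), L)))) = Add(4, Add(Rational(-65, 44), Mul(Rational(-1, 81), L))) = Add(Rational(111, 44), Mul(Rational(-1, 81), L)))
Add(Add(-1399003, -3218330), Mul(Function('j')(-60, -130), 69)) = Add(Add(-1399003, -3218330), Mul(Add(Rational(111, 44), Mul(Rational(-1, 81), -130)), 69)) = Add(-4617333, Mul(Add(Rational(111, 44), Rational(130, 81)), 69)) = Add(-4617333, Mul(Rational(14711, 3564), 69)) = Add(-4617333, Rational(338353, 1188)) = Rational(-5485053251, 1188)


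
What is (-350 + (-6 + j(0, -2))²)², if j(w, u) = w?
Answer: 98596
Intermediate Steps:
(-350 + (-6 + j(0, -2))²)² = (-350 + (-6 + 0)²)² = (-350 + (-6)²)² = (-350 + 36)² = (-314)² = 98596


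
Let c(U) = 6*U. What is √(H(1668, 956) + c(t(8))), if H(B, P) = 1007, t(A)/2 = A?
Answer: √1103 ≈ 33.211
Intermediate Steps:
t(A) = 2*A
√(H(1668, 956) + c(t(8))) = √(1007 + 6*(2*8)) = √(1007 + 6*16) = √(1007 + 96) = √1103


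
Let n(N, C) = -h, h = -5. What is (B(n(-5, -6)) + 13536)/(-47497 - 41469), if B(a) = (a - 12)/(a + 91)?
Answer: -1299449/8540736 ≈ -0.15215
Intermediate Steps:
n(N, C) = 5 (n(N, C) = -1*(-5) = 5)
B(a) = (-12 + a)/(91 + a)
(B(n(-5, -6)) + 13536)/(-47497 - 41469) = ((-12 + 5)/(91 + 5) + 13536)/(-47497 - 41469) = (-7/96 + 13536)/(-88966) = ((1/96)*(-7) + 13536)*(-1/88966) = (-7/96 + 13536)*(-1/88966) = (1299449/96)*(-1/88966) = -1299449/8540736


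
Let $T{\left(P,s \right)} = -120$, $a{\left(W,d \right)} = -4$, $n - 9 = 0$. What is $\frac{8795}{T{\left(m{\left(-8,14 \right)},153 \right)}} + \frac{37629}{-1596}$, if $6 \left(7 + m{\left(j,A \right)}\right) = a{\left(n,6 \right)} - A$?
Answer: $- \frac{309205}{3192} \approx -96.869$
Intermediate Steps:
$n = 9$ ($n = 9 + 0 = 9$)
$m{\left(j,A \right)} = - \frac{23}{3} - \frac{A}{6}$ ($m{\left(j,A \right)} = -7 + \frac{-4 - A}{6} = -7 - \left(\frac{2}{3} + \frac{A}{6}\right) = - \frac{23}{3} - \frac{A}{6}$)
$\frac{8795}{T{\left(m{\left(-8,14 \right)},153 \right)}} + \frac{37629}{-1596} = \frac{8795}{-120} + \frac{37629}{-1596} = 8795 \left(- \frac{1}{120}\right) + 37629 \left(- \frac{1}{1596}\right) = - \frac{1759}{24} - \frac{12543}{532} = - \frac{309205}{3192}$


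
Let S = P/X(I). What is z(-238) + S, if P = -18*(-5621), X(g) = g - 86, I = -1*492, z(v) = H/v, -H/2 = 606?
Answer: -343821/2023 ≈ -169.96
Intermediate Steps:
H = -1212 (H = -2*606 = -1212)
z(v) = -1212/v
I = -492
X(g) = -86 + g
P = 101178
S = -50589/289 (S = 101178/(-86 - 492) = 101178/(-578) = 101178*(-1/578) = -50589/289 ≈ -175.05)
z(-238) + S = -1212/(-238) - 50589/289 = -1212*(-1/238) - 50589/289 = 606/119 - 50589/289 = -343821/2023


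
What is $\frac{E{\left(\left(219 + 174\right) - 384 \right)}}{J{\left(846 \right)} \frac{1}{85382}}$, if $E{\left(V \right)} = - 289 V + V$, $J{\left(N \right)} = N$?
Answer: $- \frac{12295008}{47} \approx -2.616 \cdot 10^{5}$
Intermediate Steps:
$E{\left(V \right)} = - 288 V$
$\frac{E{\left(\left(219 + 174\right) - 384 \right)}}{J{\left(846 \right)} \frac{1}{85382}} = \frac{\left(-288\right) \left(\left(219 + 174\right) - 384\right)}{846 \cdot \frac{1}{85382}} = \frac{\left(-288\right) \left(393 - 384\right)}{846 \cdot \frac{1}{85382}} = \frac{\left(-288\right) 9}{\frac{423}{42691}} = \left(-2592\right) \frac{42691}{423} = - \frac{12295008}{47}$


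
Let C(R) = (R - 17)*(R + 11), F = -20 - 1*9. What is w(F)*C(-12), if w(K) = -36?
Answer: -1044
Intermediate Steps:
F = -29 (F = -20 - 9 = -29)
C(R) = (-17 + R)*(11 + R)
w(F)*C(-12) = -36*(-187 + (-12)² - 6*(-12)) = -36*(-187 + 144 + 72) = -36*29 = -1044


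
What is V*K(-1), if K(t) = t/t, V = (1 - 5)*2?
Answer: -8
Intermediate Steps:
V = -8 (V = -4*2 = -8)
K(t) = 1
V*K(-1) = -8*1 = -8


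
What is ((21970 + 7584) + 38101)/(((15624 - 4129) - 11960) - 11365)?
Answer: -1933/338 ≈ -5.7189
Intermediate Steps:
((21970 + 7584) + 38101)/(((15624 - 4129) - 11960) - 11365) = (29554 + 38101)/((11495 - 11960) - 11365) = 67655/(-465 - 11365) = 67655/(-11830) = 67655*(-1/11830) = -1933/338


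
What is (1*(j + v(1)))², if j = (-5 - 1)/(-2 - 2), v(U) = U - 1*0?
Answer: 25/4 ≈ 6.2500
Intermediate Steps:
v(U) = U (v(U) = U + 0 = U)
j = 3/2 (j = -6/(-4) = -6*(-¼) = 3/2 ≈ 1.5000)
(1*(j + v(1)))² = (1*(3/2 + 1))² = (1*(5/2))² = (5/2)² = 25/4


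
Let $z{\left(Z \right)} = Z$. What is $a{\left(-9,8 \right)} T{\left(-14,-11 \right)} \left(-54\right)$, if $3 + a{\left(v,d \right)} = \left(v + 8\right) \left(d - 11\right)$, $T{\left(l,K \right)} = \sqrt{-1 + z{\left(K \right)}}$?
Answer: $0$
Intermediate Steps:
$T{\left(l,K \right)} = \sqrt{-1 + K}$
$a{\left(v,d \right)} = -3 + \left(-11 + d\right) \left(8 + v\right)$ ($a{\left(v,d \right)} = -3 + \left(v + 8\right) \left(d - 11\right) = -3 + \left(8 + v\right) \left(-11 + d\right) = -3 + \left(-11 + d\right) \left(8 + v\right)$)
$a{\left(-9,8 \right)} T{\left(-14,-11 \right)} \left(-54\right) = \left(-91 - -99 + 8 \cdot 8 + 8 \left(-9\right)\right) \sqrt{-1 - 11} \left(-54\right) = \left(-91 + 99 + 64 - 72\right) \sqrt{-12} \left(-54\right) = 0 \cdot 2 i \sqrt{3} \left(-54\right) = 0 \left(-54\right) = 0$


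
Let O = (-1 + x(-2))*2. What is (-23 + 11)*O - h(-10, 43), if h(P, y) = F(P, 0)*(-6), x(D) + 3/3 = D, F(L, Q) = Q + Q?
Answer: 96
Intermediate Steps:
F(L, Q) = 2*Q
x(D) = -1 + D
h(P, y) = 0 (h(P, y) = (2*0)*(-6) = 0*(-6) = 0)
O = -8 (O = (-1 + (-1 - 2))*2 = (-1 - 3)*2 = -4*2 = -8)
(-23 + 11)*O - h(-10, 43) = (-23 + 11)*(-8) - 1*0 = -12*(-8) + 0 = 96 + 0 = 96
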